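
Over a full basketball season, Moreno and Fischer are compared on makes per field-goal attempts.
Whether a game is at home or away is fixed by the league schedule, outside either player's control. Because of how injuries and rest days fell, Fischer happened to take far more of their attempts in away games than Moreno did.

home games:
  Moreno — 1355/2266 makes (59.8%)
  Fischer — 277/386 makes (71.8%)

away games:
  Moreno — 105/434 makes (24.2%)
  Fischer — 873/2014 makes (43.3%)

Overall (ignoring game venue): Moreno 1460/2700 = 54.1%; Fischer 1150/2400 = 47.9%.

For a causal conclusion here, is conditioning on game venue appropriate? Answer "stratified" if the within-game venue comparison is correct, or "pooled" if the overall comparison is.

Here game venue is a common cause — it drives both which player a case falls under and the outcome. The crude comparison mixes populations; the stratum-specific rates are the causally relevant ones.
Within each level — home games: 59.8% vs 71.8%; away games: 24.2% vs 43.3% — Fischer is higher every time.

stratified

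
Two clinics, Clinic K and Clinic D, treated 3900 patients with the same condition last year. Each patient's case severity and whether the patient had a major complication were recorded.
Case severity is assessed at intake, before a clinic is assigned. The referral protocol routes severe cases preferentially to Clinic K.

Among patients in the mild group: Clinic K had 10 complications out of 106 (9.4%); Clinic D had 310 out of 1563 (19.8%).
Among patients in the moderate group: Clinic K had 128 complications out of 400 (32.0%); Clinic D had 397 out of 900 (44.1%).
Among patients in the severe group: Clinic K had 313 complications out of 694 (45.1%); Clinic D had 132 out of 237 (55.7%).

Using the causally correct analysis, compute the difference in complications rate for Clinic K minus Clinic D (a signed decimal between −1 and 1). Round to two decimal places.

Within every case severity level Clinic K has the lower rate, yet pooled Clinic D does — Simpson's reversal.
Case severity is set before the clinic has any effect — it is not caused by the clinic — and it independently drives the outcome. That makes it a confounder, so the causal comparison is within case severity levels.
Adjusting over the population distribution of case severity: 0.428·(0.094−0.198) + 0.333·(0.320−0.441) + 0.239·(0.451−0.557) = -0.110.

-0.11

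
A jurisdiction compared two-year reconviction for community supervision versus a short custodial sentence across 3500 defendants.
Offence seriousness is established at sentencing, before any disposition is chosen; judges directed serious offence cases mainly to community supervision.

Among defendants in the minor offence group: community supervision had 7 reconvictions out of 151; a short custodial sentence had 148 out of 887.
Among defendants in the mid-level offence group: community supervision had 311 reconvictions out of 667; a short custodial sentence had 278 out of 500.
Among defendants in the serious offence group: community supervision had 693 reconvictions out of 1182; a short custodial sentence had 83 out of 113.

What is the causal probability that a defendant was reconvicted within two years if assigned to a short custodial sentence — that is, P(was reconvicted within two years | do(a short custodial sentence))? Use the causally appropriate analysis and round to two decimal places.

0.51

Offence seriousness satisfies the back-door criterion: it is not a descendant of the disposition, and it blocks the spurious path from disposition to outcome. Adjusting for it (i.e., using the within-offence seriousness rates) gives the causal effect.
Standardising a short custodial sentence to the population offence seriousness mix: 0.297·148/887 + 0.333·278/500 + 0.370·83/113 = 0.507.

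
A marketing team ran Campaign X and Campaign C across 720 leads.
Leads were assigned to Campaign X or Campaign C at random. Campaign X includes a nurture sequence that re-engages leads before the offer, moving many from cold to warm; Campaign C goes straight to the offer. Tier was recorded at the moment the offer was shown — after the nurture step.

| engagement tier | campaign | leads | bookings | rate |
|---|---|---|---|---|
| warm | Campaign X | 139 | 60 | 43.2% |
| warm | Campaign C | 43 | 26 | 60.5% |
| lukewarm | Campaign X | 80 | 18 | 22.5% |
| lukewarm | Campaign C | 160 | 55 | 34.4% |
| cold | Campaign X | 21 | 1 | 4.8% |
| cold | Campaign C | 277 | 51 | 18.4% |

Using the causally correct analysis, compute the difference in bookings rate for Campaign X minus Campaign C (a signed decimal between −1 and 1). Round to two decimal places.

+0.05

Because the campaign influences engagement tier, engagement tier is a post-treatment mediator, not a confounder. Stratifying on it would bias the estimate; the causal effect is the crude pooled difference.
The causal difference is the pooled difference: 0.329 − 0.275 = +0.054.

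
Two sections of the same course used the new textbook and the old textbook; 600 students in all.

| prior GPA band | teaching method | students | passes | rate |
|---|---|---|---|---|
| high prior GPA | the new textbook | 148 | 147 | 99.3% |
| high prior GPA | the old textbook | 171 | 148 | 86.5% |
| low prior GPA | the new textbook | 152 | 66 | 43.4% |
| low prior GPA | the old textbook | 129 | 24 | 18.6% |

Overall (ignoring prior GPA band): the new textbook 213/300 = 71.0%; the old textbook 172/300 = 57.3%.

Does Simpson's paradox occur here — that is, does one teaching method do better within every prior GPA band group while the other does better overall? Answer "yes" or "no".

Within each prior GPA band level (high prior GPA 99.3% vs 86.5%; low prior GPA 43.4% vs 18.6%), the new textbook has the higher rate every time. Pooled: 71.0% vs 57.3% — the new textbook has the higher rate overall. They agree.

no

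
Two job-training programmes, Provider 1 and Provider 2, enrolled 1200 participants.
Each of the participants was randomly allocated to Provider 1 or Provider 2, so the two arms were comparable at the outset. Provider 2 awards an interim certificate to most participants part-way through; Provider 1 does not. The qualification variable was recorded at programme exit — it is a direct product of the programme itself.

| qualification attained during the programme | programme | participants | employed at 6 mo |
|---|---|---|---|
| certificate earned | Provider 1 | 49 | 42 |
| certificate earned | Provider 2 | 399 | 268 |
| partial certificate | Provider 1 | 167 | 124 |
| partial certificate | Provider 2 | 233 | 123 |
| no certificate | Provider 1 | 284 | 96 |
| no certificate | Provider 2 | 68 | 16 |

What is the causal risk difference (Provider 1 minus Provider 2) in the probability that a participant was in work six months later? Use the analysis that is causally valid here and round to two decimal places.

-0.06

The distribution of qualification attained during the programme is itself part of what the programme does — it is an intermediate outcome. Holding it fixed would remove that part of the effect; the total effect is the pooled difference.
The causal difference is the pooled difference: 0.524 − 0.581 = -0.057.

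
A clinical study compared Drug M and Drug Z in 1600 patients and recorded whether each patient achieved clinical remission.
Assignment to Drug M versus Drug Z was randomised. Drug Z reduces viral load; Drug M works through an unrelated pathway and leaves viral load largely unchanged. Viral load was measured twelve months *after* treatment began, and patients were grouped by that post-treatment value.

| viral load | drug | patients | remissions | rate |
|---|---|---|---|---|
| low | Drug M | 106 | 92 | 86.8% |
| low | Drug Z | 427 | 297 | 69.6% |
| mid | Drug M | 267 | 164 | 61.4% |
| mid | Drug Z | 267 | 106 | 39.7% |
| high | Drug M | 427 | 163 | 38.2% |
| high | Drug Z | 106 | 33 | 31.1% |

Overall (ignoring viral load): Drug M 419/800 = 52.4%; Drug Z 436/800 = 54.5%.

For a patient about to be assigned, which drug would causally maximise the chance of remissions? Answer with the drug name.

Drug Z

Viral load here is a post-treatment variable shaped by the drug; conditioning on it would introduce bias rather than remove it. The overall comparison is the causal one.
Pooled: Drug M 52.4% vs Drug Z 54.5%; Drug Z is higher overall.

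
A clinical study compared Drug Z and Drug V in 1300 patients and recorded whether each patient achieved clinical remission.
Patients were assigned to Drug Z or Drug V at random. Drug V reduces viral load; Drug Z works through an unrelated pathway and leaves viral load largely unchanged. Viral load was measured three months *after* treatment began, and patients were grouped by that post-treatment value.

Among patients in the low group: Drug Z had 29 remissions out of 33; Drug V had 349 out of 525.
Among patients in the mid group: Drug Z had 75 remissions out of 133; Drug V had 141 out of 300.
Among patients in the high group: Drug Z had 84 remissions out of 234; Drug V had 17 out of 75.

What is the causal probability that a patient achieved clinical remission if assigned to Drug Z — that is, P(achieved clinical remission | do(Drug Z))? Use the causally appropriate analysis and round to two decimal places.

Drug Z is higher inside every viral load stratum but Drug V is higher in aggregate. Whether to stratify depends on how viral load relates to the drug.
Stratifying would compare drugs among patients the drugs themselves sorted into viral load groups — a form of selection on an intermediate. The unconditioned pooled rates give the total causal effect.
So P(outcome | do(Drug Z)) is just the pooled rate for Drug Z: 188/400 = 0.470.

0.47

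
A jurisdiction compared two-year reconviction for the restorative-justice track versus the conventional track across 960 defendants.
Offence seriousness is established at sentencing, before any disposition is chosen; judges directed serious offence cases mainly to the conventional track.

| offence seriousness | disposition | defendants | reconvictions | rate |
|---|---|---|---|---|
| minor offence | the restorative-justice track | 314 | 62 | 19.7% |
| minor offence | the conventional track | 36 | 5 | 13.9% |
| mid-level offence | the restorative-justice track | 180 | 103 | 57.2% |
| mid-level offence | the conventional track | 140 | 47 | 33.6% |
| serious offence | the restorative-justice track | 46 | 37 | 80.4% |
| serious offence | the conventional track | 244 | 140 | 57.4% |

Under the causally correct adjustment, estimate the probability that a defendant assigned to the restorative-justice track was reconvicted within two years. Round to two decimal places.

0.51

Here offence seriousness is a common cause — it drives both which disposition a case falls under and the outcome. The crude comparison mixes populations; the stratum-specific rates are the causally relevant ones.
Standardising the restorative-justice track to the population offence seriousness mix: 0.365·62/314 + 0.333·103/180 + 0.302·37/46 = 0.506.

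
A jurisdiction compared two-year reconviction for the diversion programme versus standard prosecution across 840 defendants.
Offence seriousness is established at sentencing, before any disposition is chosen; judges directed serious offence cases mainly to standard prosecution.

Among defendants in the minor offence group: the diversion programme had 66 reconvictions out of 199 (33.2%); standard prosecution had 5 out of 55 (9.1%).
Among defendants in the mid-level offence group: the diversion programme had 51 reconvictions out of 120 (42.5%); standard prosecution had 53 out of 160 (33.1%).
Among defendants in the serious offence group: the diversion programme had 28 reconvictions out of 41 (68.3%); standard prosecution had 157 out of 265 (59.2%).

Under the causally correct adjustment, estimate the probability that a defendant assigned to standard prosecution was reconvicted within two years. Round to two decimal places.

0.35

The offence seriousness-specific comparison favours standard prosecution throughout, but the pooled figures favour the diversion programme. The question is whether to condition on offence seriousness.
Offence seriousness satisfies the back-door criterion: it is not a descendant of the disposition, and it blocks the spurious path from disposition to outcome. Adjusting for it (i.e., using the within-offence seriousness rates) gives the causal effect.
Standardising standard prosecution to the population offence seriousness mix: 0.302·5/55 + 0.333·53/160 + 0.364·157/265 = 0.354.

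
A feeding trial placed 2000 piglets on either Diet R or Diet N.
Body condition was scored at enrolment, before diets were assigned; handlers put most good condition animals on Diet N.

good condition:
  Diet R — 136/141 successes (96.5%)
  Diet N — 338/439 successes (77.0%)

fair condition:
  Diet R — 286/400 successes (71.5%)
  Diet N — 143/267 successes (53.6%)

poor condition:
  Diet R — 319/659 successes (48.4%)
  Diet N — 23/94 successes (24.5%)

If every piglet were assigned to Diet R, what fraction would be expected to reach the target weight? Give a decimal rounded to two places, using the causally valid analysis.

0.70

The stratified and pooled comparisons disagree (Diet R wins within each starting body condition; Diet N wins overall), so the answer turns on the causal role of starting body condition.
Starting body condition is set before the diet has any effect — it is not caused by the diet — and it independently drives the outcome. That makes it a confounder, so the causal comparison is within starting body condition levels.
Standardising Diet R to the population starting body condition mix: 0.290·136/141 + 0.334·286/400 + 0.377·319/659 = 0.700.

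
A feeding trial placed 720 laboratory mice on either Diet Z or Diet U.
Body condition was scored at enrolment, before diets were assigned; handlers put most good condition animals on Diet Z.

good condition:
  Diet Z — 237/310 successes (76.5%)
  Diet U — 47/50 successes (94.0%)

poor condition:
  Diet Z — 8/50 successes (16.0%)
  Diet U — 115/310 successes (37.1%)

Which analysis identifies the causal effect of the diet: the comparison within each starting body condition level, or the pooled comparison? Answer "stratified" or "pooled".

stratified

The starting body condition-specific comparison favours Diet U throughout, but the pooled figures favour Diet Z. The question is whether to condition on starting body condition.
Starting body condition satisfies the back-door criterion: it is not a descendant of the diet, and it blocks the spurious path from diet to outcome. Adjusting for it (i.e., using the within-starting body condition rates) gives the causal effect.
Within each level — good condition: 76.5% vs 94.0%; poor condition: 16.0% vs 37.1% — Diet U is higher every time.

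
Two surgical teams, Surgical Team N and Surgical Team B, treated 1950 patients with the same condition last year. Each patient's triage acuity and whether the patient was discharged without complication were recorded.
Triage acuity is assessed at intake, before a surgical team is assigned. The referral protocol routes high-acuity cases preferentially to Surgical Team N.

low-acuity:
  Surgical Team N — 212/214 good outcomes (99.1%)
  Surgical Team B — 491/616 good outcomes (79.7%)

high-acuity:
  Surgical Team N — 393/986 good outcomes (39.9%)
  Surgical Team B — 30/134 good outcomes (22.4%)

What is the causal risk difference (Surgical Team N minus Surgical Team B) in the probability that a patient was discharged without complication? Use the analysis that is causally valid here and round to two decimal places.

+0.18

Since triage acuity is a pre-existing factor (not a product of the surgical team) and it affects the outcome on its own, it is a confounder. The stratified rates, not the pooled rate, identify the causal effect.
Adjusting over the population distribution of triage acuity: 0.426·(0.991−0.797) + 0.574·(0.399−0.224) = +0.183.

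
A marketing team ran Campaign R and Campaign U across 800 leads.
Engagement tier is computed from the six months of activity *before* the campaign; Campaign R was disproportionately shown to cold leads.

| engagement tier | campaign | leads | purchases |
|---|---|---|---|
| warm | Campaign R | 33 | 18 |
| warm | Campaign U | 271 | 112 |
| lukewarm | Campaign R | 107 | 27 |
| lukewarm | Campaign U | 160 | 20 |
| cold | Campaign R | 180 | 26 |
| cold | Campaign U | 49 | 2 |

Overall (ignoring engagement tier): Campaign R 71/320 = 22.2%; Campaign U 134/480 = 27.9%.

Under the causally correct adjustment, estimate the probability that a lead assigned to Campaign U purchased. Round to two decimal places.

0.21

Within every engagement tier level Campaign R has the higher rate, yet pooled Campaign U does — Simpson's reversal.
Engagement tier differs across campaigns for reasons unrelated to any effect of the campaign itself, and it separately predicts the outcome — a classic confounder. We must compare within engagement tier levels.
Standardising Campaign U to the population engagement tier mix: 0.380·112/271 + 0.334·20/160 + 0.286·2/49 = 0.210.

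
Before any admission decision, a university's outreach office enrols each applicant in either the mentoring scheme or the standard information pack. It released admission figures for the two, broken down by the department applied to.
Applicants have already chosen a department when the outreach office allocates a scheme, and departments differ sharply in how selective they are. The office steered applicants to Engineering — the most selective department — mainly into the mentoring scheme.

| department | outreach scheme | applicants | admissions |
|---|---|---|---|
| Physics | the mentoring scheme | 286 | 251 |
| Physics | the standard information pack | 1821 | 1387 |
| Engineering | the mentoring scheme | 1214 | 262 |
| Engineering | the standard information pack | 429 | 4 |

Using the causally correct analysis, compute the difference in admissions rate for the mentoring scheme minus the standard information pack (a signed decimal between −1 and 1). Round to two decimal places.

+0.16

Since department is a pre-existing factor (not a product of the outreach scheme) and it affects the outcome on its own, it is a confounder. The stratified rates, not the pooled rate, identify the causal effect.
Adjusting over the population distribution of department: 0.562·(0.878−0.762) + 0.438·(0.216−0.009) = +0.156.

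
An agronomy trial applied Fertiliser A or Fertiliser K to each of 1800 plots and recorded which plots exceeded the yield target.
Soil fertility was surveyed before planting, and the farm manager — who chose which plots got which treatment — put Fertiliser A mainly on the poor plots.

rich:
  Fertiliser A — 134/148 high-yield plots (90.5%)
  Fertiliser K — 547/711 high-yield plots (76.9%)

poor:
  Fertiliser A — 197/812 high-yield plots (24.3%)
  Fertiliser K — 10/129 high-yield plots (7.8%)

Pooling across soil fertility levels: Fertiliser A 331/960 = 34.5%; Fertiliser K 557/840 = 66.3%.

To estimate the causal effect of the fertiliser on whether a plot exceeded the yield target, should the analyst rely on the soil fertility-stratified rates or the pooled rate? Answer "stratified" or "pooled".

The stratified and pooled comparisons disagree (Fertiliser A wins within each soil fertility; Fertiliser K wins overall), so the answer turns on the causal role of soil fertility.
Here soil fertility is a common cause — it drives both which fertiliser a case falls under and the outcome. The crude comparison mixes populations; the stratum-specific rates are the causally relevant ones.
Within each level — rich: 90.5% vs 76.9%; poor: 24.3% vs 7.8% — Fertiliser A is higher every time.

stratified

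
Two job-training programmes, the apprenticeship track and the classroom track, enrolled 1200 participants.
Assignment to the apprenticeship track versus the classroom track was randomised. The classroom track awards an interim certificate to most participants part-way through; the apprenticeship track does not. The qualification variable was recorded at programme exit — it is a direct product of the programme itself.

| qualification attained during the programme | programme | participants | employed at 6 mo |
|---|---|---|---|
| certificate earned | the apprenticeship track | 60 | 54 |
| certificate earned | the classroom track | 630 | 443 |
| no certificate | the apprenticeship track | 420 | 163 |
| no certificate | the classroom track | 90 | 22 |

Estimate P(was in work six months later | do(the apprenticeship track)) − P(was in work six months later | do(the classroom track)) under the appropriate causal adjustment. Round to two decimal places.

-0.19

The stratified and pooled comparisons disagree (the apprenticeship track wins within each qualification attained during the programme; the classroom track wins overall), so the answer turns on the causal role of qualification attained during the programme.
The distribution of qualification attained during the programme is itself part of what the programme does — it is an intermediate outcome. Holding it fixed would remove that part of the effect; the total effect is the pooled difference.
The causal difference is the pooled difference: 0.452 − 0.646 = -0.194.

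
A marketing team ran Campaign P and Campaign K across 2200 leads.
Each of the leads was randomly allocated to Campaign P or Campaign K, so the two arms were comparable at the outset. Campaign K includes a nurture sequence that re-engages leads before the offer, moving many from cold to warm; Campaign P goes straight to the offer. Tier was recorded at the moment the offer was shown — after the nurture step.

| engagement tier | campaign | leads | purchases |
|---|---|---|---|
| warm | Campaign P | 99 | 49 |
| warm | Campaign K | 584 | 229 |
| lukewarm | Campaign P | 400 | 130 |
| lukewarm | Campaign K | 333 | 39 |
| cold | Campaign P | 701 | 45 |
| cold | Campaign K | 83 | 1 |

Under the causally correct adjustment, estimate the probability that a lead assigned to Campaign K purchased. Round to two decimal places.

Engagement tier lies on the pathway campaign → engagement tier → outcome, so adjusting for it blocks the indirect effect. For the total causal effect of campaign, use the unadjusted pooled rates.
So P(outcome | do(Campaign K)) is just the pooled rate for Campaign K: 269/1000 = 0.269.

0.27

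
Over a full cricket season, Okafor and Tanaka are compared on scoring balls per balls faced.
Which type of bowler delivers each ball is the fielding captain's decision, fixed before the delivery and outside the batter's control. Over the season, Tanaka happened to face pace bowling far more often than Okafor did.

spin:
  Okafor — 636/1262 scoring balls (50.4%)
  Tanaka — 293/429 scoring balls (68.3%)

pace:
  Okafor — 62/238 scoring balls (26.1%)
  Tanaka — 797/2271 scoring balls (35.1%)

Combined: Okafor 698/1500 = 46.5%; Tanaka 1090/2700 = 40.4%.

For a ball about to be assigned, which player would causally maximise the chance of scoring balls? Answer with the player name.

Here bowling type is a common cause — it drives both which player a case falls under and the outcome. The crude comparison mixes populations; the stratum-specific rates are the causally relevant ones.
Within each level — spin: 50.4% vs 68.3%; pace: 26.1% vs 35.1% — Tanaka is higher every time.

Tanaka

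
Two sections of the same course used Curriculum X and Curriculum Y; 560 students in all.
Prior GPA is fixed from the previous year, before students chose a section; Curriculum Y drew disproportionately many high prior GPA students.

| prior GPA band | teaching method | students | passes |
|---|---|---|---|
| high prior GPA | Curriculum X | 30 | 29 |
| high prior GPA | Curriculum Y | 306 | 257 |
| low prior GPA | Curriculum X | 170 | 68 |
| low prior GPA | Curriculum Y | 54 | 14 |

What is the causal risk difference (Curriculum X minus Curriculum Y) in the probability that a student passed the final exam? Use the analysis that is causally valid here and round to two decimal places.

+0.13

Prior GPA band differs across teaching methods for reasons unrelated to any effect of the teaching method itself, and it separately predicts the outcome — a classic confounder. We must compare within prior GPA band levels.
Adjusting over the population distribution of prior GPA band: 0.600·(0.967−0.840) + 0.400·(0.400−0.259) = +0.132.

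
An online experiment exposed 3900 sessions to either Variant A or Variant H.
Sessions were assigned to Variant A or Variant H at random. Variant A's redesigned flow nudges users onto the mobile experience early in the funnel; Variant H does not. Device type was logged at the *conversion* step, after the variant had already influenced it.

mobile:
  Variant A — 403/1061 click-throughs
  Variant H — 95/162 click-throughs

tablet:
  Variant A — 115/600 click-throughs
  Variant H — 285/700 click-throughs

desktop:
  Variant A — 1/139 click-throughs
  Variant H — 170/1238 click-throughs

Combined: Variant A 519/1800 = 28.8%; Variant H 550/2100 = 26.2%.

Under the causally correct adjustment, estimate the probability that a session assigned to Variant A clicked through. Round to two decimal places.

0.29

The stratified and pooled comparisons disagree (Variant H wins within each device type; Variant A wins overall), so the answer turns on the causal role of device type.
Device type is recorded after the variant and is itself shifted by it — it sits on the causal path from variant to outcome. Conditioning on a mediator would strip out part of the effect we want; the pooled comparison gives the total causal effect.
So P(outcome | do(Variant A)) is just the pooled rate for Variant A: 519/1800 = 0.288.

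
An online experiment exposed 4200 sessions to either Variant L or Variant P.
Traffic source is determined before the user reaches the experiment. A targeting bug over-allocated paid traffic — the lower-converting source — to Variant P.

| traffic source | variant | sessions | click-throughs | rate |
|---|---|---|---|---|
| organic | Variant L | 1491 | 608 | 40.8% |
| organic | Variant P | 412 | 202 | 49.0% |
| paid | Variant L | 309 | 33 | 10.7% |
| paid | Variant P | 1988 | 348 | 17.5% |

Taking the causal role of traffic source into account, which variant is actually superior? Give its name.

Variant P

Traffic source satisfies the back-door criterion: it is not a descendant of the variant, and it blocks the spurious path from variant to outcome. Adjusting for it (i.e., using the within-traffic source rates) gives the causal effect.
Within each level — organic: 40.8% vs 49.0%; paid: 10.7% vs 17.5% — Variant P is higher every time.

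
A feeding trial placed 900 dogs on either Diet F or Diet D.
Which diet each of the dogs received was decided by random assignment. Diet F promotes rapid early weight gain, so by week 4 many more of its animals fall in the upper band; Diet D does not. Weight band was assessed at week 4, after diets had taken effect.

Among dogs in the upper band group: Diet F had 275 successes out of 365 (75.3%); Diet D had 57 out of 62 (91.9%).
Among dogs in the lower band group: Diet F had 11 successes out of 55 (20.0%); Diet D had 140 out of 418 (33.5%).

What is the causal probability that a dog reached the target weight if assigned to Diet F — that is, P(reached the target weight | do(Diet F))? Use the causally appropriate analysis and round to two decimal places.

0.68

The distribution of week-4 weight band is itself part of what the diet does — it is an intermediate outcome. Holding it fixed would remove that part of the effect; the total effect is the pooled difference.
So P(outcome | do(Diet F)) is just the pooled rate for Diet F: 286/420 = 0.681.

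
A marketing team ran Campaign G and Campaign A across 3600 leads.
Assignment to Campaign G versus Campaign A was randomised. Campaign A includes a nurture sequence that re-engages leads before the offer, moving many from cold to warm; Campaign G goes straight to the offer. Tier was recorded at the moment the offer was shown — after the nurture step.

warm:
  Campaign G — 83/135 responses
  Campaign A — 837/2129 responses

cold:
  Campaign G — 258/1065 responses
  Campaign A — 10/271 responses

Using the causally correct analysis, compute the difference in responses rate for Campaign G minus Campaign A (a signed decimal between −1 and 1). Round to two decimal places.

-0.07

Engagement tier here is a post-treatment variable shaped by the campaign; conditioning on it would introduce bias rather than remove it. The overall comparison is the causal one.
The causal difference is the pooled difference: 0.284 − 0.353 = -0.069.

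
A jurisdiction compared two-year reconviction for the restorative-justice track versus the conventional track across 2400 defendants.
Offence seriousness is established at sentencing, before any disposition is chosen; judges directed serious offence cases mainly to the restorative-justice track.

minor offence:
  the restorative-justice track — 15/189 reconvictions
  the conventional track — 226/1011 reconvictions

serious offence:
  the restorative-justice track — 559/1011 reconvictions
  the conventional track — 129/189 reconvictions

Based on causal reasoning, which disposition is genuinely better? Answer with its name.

the restorative-justice track

The stratified and pooled comparisons disagree (the restorative-justice track wins within each offence seriousness; the conventional track wins overall), so the answer turns on the causal role of offence seriousness.
Since offence seriousness is a pre-existing factor (not a product of the disposition) and it affects the outcome on its own, it is a confounder. The stratified rates, not the pooled rate, identify the causal effect.
Within each level — minor offence: 7.9% vs 22.4%; serious offence: 55.3% vs 68.3% — the restorative-justice track is lower every time.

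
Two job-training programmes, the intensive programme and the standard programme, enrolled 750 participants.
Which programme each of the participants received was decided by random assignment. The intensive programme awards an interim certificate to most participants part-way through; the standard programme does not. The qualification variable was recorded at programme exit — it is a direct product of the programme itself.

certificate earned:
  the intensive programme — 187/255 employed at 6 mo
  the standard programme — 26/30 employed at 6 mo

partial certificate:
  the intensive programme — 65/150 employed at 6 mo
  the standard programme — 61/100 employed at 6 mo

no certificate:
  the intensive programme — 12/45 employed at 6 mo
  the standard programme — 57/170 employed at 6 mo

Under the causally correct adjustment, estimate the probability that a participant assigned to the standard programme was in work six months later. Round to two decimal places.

0.48

The qualification attained during the programme-specific comparison favours the standard programme throughout, but the pooled figures favour the intensive programme. The question is whether to condition on qualification attained during the programme.
Qualification attained during the programme here is a post-treatment variable shaped by the programme; conditioning on it would introduce bias rather than remove it. The overall comparison is the causal one.
So P(outcome | do(the standard programme)) is just the pooled rate for the standard programme: 144/300 = 0.480.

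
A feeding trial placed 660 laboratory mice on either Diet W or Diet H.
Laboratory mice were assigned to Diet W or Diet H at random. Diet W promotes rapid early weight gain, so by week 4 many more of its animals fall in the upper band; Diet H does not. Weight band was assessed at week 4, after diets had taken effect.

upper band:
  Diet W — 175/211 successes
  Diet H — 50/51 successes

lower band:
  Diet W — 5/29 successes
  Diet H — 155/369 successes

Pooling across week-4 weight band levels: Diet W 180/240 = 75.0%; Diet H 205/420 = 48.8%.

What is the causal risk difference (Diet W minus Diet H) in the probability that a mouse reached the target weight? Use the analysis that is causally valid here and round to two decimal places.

Because the diet influences week-4 weight band, week-4 weight band is a post-treatment mediator, not a confounder. Stratifying on it would bias the estimate; the causal effect is the crude pooled difference.
The causal difference is the pooled difference: 0.750 − 0.488 = +0.262.

+0.26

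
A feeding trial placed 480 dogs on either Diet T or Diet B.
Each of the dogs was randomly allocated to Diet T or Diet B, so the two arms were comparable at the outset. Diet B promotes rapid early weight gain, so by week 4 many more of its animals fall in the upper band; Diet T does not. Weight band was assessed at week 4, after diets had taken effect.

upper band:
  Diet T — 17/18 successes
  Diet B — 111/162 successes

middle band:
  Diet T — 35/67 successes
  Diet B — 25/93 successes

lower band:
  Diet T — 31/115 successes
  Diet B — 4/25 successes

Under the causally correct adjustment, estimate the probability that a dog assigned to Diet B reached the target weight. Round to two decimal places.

Week-4 weight band is downstream of the diet. One should not condition on a consequence of treatment, so the overall rates are the right comparison.
So P(outcome | do(Diet B)) is just the pooled rate for Diet B: 140/280 = 0.500.

0.50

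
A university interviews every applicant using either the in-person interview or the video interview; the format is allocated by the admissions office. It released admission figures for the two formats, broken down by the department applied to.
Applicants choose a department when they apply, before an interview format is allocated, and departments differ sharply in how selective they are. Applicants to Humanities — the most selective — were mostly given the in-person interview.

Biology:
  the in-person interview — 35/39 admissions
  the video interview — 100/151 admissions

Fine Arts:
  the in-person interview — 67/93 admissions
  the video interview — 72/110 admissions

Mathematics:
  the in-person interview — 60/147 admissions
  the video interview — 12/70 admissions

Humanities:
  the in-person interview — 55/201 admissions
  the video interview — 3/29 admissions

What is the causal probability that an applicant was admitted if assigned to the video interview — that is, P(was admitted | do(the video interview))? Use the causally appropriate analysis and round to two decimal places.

Department satisfies the back-door criterion: it is not a descendant of the interview format, and it blocks the spurious path from interview format to outcome. Adjusting for it (i.e., using the within-department rates) gives the causal effect.
Standardising the video interview to the population department mix: 0.226·100/151 + 0.242·72/110 + 0.258·12/70 + 0.274·3/29 = 0.381.

0.38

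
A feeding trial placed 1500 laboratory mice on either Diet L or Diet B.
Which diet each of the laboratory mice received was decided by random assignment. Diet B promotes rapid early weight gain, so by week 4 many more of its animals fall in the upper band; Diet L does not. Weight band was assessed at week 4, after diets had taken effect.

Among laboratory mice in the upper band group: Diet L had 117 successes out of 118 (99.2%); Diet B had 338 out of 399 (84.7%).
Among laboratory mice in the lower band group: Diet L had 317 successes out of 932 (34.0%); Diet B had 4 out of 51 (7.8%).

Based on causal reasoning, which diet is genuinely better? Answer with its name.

Diet B

Week-4 weight band is downstream of the diet. One should not condition on a consequence of treatment, so the overall rates are the right comparison.
Pooled: Diet L 41.3% vs Diet B 76.0%; Diet B is higher overall.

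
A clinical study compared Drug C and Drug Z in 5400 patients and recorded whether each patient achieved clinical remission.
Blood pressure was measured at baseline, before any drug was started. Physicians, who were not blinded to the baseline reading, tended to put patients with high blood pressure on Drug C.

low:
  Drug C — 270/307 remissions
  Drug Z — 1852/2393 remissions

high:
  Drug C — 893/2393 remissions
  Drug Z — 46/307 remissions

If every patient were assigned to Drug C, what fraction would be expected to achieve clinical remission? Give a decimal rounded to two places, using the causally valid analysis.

0.63

Blood pressure is set before the drug has any effect — it is not caused by the drug — and it independently drives the outcome. That makes it a confounder, so the causal comparison is within blood pressure levels.
Standardising Drug C to the population blood pressure mix: 0.500·270/307 + 0.500·893/2393 = 0.626.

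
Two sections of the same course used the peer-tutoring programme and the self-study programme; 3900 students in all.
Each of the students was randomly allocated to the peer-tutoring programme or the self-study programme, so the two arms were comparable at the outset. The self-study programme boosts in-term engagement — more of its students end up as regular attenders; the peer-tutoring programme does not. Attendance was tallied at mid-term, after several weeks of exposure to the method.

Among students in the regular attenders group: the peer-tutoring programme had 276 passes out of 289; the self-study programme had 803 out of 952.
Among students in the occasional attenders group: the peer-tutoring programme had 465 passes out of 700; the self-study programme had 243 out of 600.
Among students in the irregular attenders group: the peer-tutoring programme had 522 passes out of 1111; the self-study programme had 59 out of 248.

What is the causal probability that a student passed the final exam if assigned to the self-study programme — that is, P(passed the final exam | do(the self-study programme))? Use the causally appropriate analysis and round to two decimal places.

0.61

The distribution of mid-term attendance is itself part of what the teaching method does — it is an intermediate outcome. Holding it fixed would remove that part of the effect; the total effect is the pooled difference.
So P(outcome | do(the self-study programme)) is just the pooled rate for the self-study programme: 1105/1800 = 0.614.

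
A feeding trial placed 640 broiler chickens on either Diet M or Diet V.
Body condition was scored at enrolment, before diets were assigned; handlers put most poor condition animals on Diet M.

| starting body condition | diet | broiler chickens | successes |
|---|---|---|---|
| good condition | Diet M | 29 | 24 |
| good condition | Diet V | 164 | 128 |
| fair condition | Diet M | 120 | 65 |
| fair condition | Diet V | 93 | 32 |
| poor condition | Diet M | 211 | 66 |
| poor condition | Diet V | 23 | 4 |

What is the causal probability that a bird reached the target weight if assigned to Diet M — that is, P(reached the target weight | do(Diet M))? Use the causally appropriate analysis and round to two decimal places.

0.54

Since starting body condition is a pre-existing factor (not a product of the diet) and it affects the outcome on its own, it is a confounder. The stratified rates, not the pooled rate, identify the causal effect.
Standardising Diet M to the population starting body condition mix: 0.302·24/29 + 0.333·65/120 + 0.366·66/211 = 0.544.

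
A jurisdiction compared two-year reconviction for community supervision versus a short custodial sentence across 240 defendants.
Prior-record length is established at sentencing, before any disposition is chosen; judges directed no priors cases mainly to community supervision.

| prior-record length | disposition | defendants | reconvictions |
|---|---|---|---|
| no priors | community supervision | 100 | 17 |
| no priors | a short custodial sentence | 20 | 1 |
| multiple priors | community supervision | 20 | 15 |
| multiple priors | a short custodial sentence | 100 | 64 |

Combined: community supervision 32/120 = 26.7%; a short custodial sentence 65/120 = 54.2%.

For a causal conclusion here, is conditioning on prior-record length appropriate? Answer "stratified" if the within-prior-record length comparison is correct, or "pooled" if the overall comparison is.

a short custodial sentence is lower inside every prior-record length stratum but community supervision is lower in aggregate. Whether to stratify depends on how prior-record length relates to the disposition.
Prior-record length is set before the disposition has any effect — it is not caused by the disposition — and it independently drives the outcome. That makes it a confounder, so the causal comparison is within prior-record length levels.
Within each level — no priors: 17.0% vs 5.0%; multiple priors: 75.0% vs 64.0% — a short custodial sentence is lower every time.

stratified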